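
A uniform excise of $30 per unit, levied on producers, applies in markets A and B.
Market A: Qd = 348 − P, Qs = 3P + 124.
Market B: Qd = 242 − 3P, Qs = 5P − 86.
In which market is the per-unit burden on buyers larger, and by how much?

Market A: pre-tax P* = $56, Q* = 292; post-tax Q = 269.5; per-unit burden on buyers = $22.5.
Market B: pre-tax P* = $41, Q* = 119; post-tax Q = 62.75; per-unit burden on buyers = $18.75.
Difference: $22.5 vs $18.75 → market A is larger by $3.75.

Market A, by $3.75.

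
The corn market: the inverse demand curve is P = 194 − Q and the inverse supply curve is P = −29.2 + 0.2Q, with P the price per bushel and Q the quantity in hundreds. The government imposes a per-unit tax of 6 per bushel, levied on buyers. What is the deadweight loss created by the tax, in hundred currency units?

Inverting to Q(P) form: Qd = 194 − P; Qs = 5P + 146.
Without the tax, 194 − P = 5P + 146 gives 6P = 48, so P* = 8 and Q* = 186.
With the tax collected from buyers, demand (in seller-price terms) shifts: Qd = 194 − (P + 6).
Solving gives Q = 181 with buyers paying 13 and producers receiving 7 (the 6 wedge).
Quantity falls by |ΔQ| = |186 − 181| = 5.
DWL = ½ · t · |ΔQ| = ½ · 6 · 5 = 15.

Deadweight loss = 15 hundred.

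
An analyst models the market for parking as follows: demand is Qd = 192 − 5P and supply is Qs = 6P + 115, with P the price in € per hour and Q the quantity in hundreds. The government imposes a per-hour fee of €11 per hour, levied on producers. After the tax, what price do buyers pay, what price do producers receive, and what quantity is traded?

Before the tax: set 192 − 5P = 6P + 115 → P* = €7, Q* = 157.
With the tax collected from producers, supply shifts: Qs = 6(P − 11) + 115.
New equilibrium: buyers pay €13, producers receive €2, Q = 127. (Wedge: Pb − Ps = 11.)

Buyers pay €13; producers receive €2; quantity = 127.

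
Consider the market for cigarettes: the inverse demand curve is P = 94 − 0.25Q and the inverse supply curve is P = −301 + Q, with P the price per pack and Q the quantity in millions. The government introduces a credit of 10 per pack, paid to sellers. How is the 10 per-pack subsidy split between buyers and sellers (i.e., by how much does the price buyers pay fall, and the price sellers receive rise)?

Buyers gain 2 per pack; sellers gain 8 per pack.

Rewrite in direct form: Qd = 376 − 4P and Qs = P + 301.
Before the subsidy: set 376 − 4P = P + 301 → P* = 15, Q* = 316.
With a per-unit subsidy paid to sellers, each receives P + 10 per unit sold, so supply becomes Qs = (P + 10) + 301.
Solving gives Q = 324 with buyers paying 13 and sellers receiving 23 (the 10 wedge).
Gain to buyers: 2; to sellers: 8. (They sum to 10.)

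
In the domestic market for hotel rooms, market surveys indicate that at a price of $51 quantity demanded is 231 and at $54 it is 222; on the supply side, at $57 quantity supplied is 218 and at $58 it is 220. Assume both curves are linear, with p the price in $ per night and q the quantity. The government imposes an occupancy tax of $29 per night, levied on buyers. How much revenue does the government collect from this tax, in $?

Tax revenue = $5254.8.

Demand slope: (222 − 231)/(54 − 51) = -3, so qd = 384 − 3p.
Supply slope: (220 − 218)/(58 − 57) = 2, so qs = 2p + 104.
Before the tax: set 384 − 3p = 2p + 104 → p* = $56, q* = 216.
With the tax collected from buyers, demand (in seller-price terms) shifts: qd = 384 − 3(p + 29).
New equilibrium: buyers pay $67.6, suppliers receive $38.6, q = 181.2. (Wedge: pb − ps = 29.)
Revenue = t · Q = 29 · 181.2 = $5254.8.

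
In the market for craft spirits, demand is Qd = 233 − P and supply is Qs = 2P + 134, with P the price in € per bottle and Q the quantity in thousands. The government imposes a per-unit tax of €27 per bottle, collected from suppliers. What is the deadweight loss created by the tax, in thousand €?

Before the tax: set 233 − P = 2P + 134 → P* = €33, Q* = 200.
With the tax collected from suppliers, supply shifts: Qs = 2(P − 27) + 134.
Solving gives Q = 182 with buyers paying €51 and suppliers receiving €24 (the €27 wedge).
Quantity falls by |ΔQ| = |200 − 182| = 18.
DWL = ½ · t · |ΔQ| = ½ · 27 · 18 = €243.

Deadweight loss = €243 thousand.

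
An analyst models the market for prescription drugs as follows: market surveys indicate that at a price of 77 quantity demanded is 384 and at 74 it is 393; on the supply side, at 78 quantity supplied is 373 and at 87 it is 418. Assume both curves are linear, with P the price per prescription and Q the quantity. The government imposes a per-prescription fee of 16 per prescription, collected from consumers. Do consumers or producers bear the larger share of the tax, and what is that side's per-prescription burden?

Consumers bear the larger share: 10 per prescription.

Demand slope: (393 − 384)/(74 − 77) = -3, so Qd = 615 − 3P.
Supply slope: (418 − 373)/(87 − 78) = 5, so Qs = 5P − 17.
Without the tax, 615 − 3P = 5P − 17 gives 8P = 632, so P* = 79 and Q* = 378.
With the tax collected from consumers, demand (in seller-price terms) shifts: Qd = 615 − 3(P + 16).
Solving gives Q = 348 with consumers paying 89 and producers receiving 73 (the 16 wedge).
Per-prescription burden: consumers 10, producers 6.
Consumers take the larger share because demand is less price-elastic here (demand slope 3 vs supply slope 5).
The less price-elastic side of the market bears the larger share of a per-unit tax.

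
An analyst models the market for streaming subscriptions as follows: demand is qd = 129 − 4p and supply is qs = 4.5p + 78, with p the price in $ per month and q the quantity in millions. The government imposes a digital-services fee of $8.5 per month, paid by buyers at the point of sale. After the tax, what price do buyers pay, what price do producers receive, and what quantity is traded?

Buyers pay $10.5; producers receive $2; quantity = 87.

Without the tax, 129 − 4p = 4.5p + 78 gives 8.5p = 51, so p* = $6 and q* = 105.
With the tax collected from buyers, demand (in seller-price terms) shifts: qd = 129 − 4(p + 8.5).
New equilibrium: buyers pay $10.5, producers receive $2, q = 87. (Wedge: pb − ps = 8.5.)
The less price-elastic side of the market bears the larger share of a per-unit tax.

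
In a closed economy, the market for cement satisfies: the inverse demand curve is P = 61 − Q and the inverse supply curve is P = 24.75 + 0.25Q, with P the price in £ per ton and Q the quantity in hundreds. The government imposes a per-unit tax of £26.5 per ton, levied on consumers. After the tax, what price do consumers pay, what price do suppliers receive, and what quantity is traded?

Rewrite in direct form: Qd = 61 − P and Qs = 4P − 99.
Before the tax: set 61 − P = 4P − 99 → P* = £32, Q* = 29.
With the tax collected from consumers, demand (in seller-price terms) shifts: Qd = 61 − (P + 26.5).
New equilibrium: consumers pay £53.2, suppliers receive £26.7, Q = 7.8. (Wedge: Pb − Ps = 26.5.)

Consumers pay £53.2; suppliers receive £26.7; quantity = 7.8.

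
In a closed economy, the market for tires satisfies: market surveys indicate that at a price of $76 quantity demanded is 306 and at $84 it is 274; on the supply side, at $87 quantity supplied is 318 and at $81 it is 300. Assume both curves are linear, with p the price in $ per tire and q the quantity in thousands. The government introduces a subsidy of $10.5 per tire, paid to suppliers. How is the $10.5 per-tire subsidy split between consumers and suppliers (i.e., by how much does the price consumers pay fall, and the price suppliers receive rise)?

Consumers gain $4.5 per tire; suppliers gain $6 per tire.

Demand slope: (274 − 306)/(84 − 76) = -4, so qd = 610 − 4p.
Supply slope: (300 − 318)/(81 − 87) = 3, so qs = 3p + 57.
Before the subsidy: set 610 − 4p = 3p + 57 → p* = $79, q* = 294.
With a per-unit subsidy paid to suppliers, each receives p + 10.5 per unit sold, so supply becomes qs = 3(p + 10.5) + 57.
New equilibrium: consumers pay $74.5, suppliers receive $85, q = 312. (Wedge: pb − ps = −10.5.)
Gain to consumers: $4.5; to suppliers: $6. (They sum to $10.5.)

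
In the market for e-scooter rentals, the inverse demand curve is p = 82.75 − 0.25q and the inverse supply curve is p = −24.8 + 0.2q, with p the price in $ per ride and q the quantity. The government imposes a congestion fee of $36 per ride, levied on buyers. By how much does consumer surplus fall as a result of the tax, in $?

Rewrite in direct form: qd = 331 − 4p and qs = 5p + 124.
Before the tax: set 331 − 4p = 5p + 124 → p* = $23, q* = 239.
With the tax collected from buyers, demand (in seller-price terms) shifts: qd = 331 − 4(p + 36).
New equilibrium: buyers pay $43, suppliers receive $7, q = 159. (Wedge: pb − ps = 36.)
ΔCS is the trapezoid between Q = 159 and Q = 239 of height $20: ½ · (239 + 159) · 20 = $3980.

Consumer surplus falls by $3980.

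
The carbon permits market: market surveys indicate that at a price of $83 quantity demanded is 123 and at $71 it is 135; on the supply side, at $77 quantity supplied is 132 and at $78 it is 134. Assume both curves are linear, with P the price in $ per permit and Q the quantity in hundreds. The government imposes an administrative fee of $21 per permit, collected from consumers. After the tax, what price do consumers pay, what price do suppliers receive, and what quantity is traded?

Consumers pay $90; suppliers receive $69; quantity = 116.

Demand slope: (135 − 123)/(71 − 83) = -1, so Qd = 206 − P.
Supply slope: (134 − 132)/(78 − 77) = 2, so Qs = 2P − 22.
Without the tax, 206 − P = 2P − 22 gives 3P = 228, so P* = $76 and Q* = 130.
With the tax collected from consumers, demand (in seller-price terms) shifts: Qd = 206 − (P + 21).
New equilibrium: consumers pay $90, suppliers receive $69, Q = 116. (Wedge: Pb − Ps = 21.)
The less price-elastic side of the market bears the larger share of a per-unit tax.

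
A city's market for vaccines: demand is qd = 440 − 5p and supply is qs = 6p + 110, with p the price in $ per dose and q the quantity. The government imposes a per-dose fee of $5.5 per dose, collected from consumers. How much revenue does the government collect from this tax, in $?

Tax revenue = $1512.5.

Without the tax, 440 − 5p = 6p + 110 gives 11p = 330, so p* = $30 and q* = 290.
With the tax collected from consumers, demand (in seller-price terms) shifts: qd = 440 − 5(p + 5.5).
New equilibrium: consumers pay $33, producers receive $27.5, q = 275. (Wedge: pb − ps = 5.5.)
Revenue = t · Q = 5.5 · 275 = $1512.5.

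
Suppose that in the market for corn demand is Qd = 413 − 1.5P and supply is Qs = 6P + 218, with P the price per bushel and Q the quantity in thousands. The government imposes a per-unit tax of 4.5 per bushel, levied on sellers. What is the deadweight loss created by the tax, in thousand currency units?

Deadweight loss = 12.15 thousand.

Without the tax, 413 − 1.5P = 6P + 218 gives 7.5P = 195, so P* = 26 and Q* = 374.
With the tax collected from sellers, supply shifts: Qs = 6(P − 4.5) + 218.
Solving gives Q = 368.6 with buyers paying 29.6 and sellers receiving 25.1 (the 4.5 wedge).
Quantity falls by |ΔQ| = |374 − 368.6| = 5.4.
DWL = ½ · t · |ΔQ| = ½ · 4.5 · 5.4 = 12.15.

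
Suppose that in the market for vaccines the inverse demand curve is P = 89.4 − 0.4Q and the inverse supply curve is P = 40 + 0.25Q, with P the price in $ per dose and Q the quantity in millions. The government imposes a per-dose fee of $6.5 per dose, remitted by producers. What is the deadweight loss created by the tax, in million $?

Inverting to Q(P) form: Qd = 223.5 − 2.5P; Qs = 4P − 160.
Before the tax: set 223.5 − 2.5P = 4P − 160 → P* = $59, Q* = 76.
With the tax collected from producers, supply shifts: Qs = 4(P − 6.5) − 160.
New equilibrium: consumers pay $63, producers receive $56.5, Q = 66. (Wedge: Pb − Ps = 6.5.)
Quantity falls by |ΔQ| = |76 − 66| = 10.
DWL = ½ · t · |ΔQ| = ½ · 6.5 · 10 = $32.5.

Deadweight loss = $32.5 million.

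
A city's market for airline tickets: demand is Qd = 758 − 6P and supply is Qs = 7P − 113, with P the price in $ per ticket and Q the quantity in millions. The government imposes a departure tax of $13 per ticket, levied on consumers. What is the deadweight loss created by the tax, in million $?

Deadweight loss = $273 million.

Before the tax: set 758 − 6P = 7P − 113 → P* = $67, Q* = 356.
With the tax collected from consumers, demand (in seller-price terms) shifts: Qd = 758 − 6(P + 13).
Solving gives Q = 314 with consumers paying $74 and producers receiving $61 (the $13 wedge).
Quantity falls by |ΔQ| = |356 − 314| = 42.
DWL = ½ · t · |ΔQ| = ½ · 13 · 42 = $273.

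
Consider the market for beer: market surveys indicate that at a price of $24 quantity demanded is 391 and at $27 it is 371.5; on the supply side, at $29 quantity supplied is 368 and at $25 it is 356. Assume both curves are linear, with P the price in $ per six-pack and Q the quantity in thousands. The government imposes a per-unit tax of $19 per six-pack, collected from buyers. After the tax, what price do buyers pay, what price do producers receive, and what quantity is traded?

Demand slope: (371.5 − 391)/(27 − 24) = -6.5, so Qd = 547 − 6.5P.
Supply slope: (356 − 368)/(25 − 29) = 3, so Qs = 3P + 281.
Without the tax, 547 − 6.5P = 3P + 281 gives 9.5P = 266, so P* = $28 and Q* = 365.
With the tax collected from buyers, demand (in seller-price terms) shifts: Qd = 547 − 6.5(P + 19).
Solving gives Q = 326 with buyers paying $34 and producers receiving $15 (the $19 wedge).
The less price-elastic side of the market bears the larger share of a per-unit tax.

Buyers pay $34; producers receive $15; quantity = 326.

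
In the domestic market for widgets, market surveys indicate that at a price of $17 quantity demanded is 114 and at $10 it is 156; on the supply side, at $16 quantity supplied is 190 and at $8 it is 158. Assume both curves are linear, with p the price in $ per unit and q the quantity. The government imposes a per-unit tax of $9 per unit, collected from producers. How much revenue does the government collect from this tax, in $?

Tax revenue = $1263.6.

Demand slope: (156 − 114)/(10 − 17) = -6, so qd = 216 − 6p.
Supply slope: (158 − 190)/(8 − 16) = 4, so qs = 4p + 126.
Without the tax, 216 − 6p = 4p + 126 gives 10p = 90, so p* = $9 and q* = 162.
With the tax collected from producers, supply shifts: qs = 4(p − 9) + 126.
Solving gives q = 140.4 with buyers paying $12.6 and producers receiving $3.6 (the $9 wedge).
Revenue = t · Q = 9 · 140.4 = $1263.6.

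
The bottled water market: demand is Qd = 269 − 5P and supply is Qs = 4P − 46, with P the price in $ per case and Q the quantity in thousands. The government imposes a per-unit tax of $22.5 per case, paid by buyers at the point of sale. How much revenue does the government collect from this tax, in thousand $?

Before the tax: set 269 − 5P = 4P − 46 → P* = $35, Q* = 94.
With the tax collected from buyers, demand (in seller-price terms) shifts: Qd = 269 − 5(P + 22.5).
Solving gives Q = 44 with buyers paying $45 and sellers receiving $22.5 (the $22.5 wedge).
Revenue = t · Q = 22.5 · 44 = $990.

Tax revenue = $990 thousand.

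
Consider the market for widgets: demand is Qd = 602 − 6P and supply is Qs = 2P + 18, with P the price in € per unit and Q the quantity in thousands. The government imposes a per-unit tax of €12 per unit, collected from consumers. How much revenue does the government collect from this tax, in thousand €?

Tax revenue = €1752 thousand.

Before the tax: set 602 − 6P = 2P + 18 → P* = €73, Q* = 164.
With the tax collected from consumers, demand (in seller-price terms) shifts: Qd = 602 − 6(P + 12).
New equilibrium: consumers pay €76, producers receive €64, Q = 146. (Wedge: Pb − Ps = 12.)
Revenue = t · Q = 12 · 146 = €1752.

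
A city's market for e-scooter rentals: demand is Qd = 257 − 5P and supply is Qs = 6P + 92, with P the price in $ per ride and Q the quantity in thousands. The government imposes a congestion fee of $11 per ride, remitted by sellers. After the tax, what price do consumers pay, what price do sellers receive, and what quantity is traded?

Consumers pay $21; sellers receive $10; quantity = 152.

Without the tax, 257 − 5P = 6P + 92 gives 11P = 165, so P* = $15 and Q* = 182.
With the tax collected from sellers, supply shifts: Qs = 6(P − 11) + 92.
Solving gives Q = 152 with consumers paying $21 and sellers receiving $10 (the $11 wedge).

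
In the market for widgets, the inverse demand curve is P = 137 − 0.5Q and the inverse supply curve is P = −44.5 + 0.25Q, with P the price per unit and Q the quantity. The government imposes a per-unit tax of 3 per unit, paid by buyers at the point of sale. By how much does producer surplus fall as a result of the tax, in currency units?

Producer surplus falls by 240.

Inverting to Q(P) form: Qd = 274 − 2P; Qs = 4P + 178.
Without the tax, 274 − 2P = 4P + 178 gives 6P = 96, so P* = 16 and Q* = 242.
With the tax collected from buyers, demand (in seller-price terms) shifts: Qd = 274 − 2(P + 3).
New equilibrium: buyers pay 18, sellers receive 15, Q = 238. (Wedge: Pb − Ps = 3.)
ΔPS is the trapezoid between Q = 238 and Q = 242 of height 1: ½ · (242 + 238) · 1 = 240.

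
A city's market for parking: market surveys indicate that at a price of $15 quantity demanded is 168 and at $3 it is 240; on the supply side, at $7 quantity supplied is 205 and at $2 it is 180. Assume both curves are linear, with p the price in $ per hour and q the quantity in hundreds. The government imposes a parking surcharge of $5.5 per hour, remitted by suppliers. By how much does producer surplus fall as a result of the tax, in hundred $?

Demand slope: (240 − 168)/(3 − 15) = -6, so qd = 258 − 6p.
Supply slope: (180 − 205)/(2 − 7) = 5, so qs = 5p + 170.
Before the tax: set 258 − 6p = 5p + 170 → p* = $8, q* = 210.
With the tax collected from suppliers, supply shifts: qs = 5(p − 5.5) + 170.
Solving gives q = 195 with consumers paying $10.5 and suppliers receiving $5 (the $5.5 wedge).
ΔPS is the trapezoid between Q = 195 and Q = 210 of height $3: ½ · (210 + 195) · 3 = $607.5.

Producer surplus falls by $607.5 hundred.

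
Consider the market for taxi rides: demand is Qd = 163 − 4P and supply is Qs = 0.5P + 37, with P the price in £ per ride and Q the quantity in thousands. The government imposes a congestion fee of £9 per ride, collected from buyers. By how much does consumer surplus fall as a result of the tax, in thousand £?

Without the tax, 163 − 4P = 0.5P + 37 gives 4.5P = 126, so P* = £28 and Q* = 51.
With the tax collected from buyers, demand (in seller-price terms) shifts: Qd = 163 − 4(P + 9).
Solving gives Q = 47 with buyers paying £29 and suppliers receiving £20 (the £9 wedge).
ΔCS is the trapezoid between Q = 47 and Q = 51 of height £1: ½ · (51 + 47) · 1 = £49.

Consumer surplus falls by £49 thousand.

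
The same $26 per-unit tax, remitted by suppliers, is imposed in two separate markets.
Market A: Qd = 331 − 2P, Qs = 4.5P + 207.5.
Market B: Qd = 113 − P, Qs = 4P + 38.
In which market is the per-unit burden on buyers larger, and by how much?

Market B, by $2.8.

Market A: pre-tax P* = $19, Q* = 293; post-tax Q = 257; per-unit burden on buyers = $18.
Market B: pre-tax P* = $15, Q* = 98; post-tax Q = 77.2; per-unit burden on buyers = $20.8.
Difference: $18 vs $20.8 → market B is larger by $2.8.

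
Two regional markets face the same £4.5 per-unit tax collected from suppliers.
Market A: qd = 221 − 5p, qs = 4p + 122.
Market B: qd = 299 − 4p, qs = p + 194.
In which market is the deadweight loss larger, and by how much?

Market A: pre-tax p* = £11, q* = 166; post-tax q = 156; deadweight loss = £22.5.
Market B: pre-tax p* = £21, q* = 215; post-tax q = 211.4; deadweight loss = £8.1.
Difference: £22.5 vs £8.1 → market A is larger by £14.4.

Market A, by £14.4.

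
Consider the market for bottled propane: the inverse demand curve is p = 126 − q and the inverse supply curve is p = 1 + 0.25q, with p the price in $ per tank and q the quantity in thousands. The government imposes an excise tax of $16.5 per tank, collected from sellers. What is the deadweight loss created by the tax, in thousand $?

Rewrite in direct form: qd = 126 − p and qs = 4p − 4.
Before the tax: set 126 − p = 4p − 4 → p* = $26, q* = 100.
With the tax collected from sellers, supply shifts: qs = 4(p − 16.5) − 4.
New equilibrium: buyers pay $39.2, sellers receive $22.7, q = 86.8. (Wedge: pb − ps = 16.5.)
Quantity falls by |ΔQ| = |100 − 86.8| = 13.2.
DWL = ½ · t · |ΔQ| = ½ · 16.5 · 13.2 = $108.9.

Deadweight loss = $108.9 thousand.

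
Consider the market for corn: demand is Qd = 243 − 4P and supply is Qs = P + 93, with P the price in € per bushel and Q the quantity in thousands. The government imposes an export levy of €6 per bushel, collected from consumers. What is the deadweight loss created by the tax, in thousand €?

Deadweight loss = €14.4 thousand.

Before the tax: set 243 − 4P = P + 93 → P* = €30, Q* = 123.
With the tax collected from consumers, demand (in seller-price terms) shifts: Qd = 243 − 4(P + 6).
New equilibrium: consumers pay €31.2, suppliers receive €25.2, Q = 118.2. (Wedge: Pb − Ps = 6.)
Quantity falls by |ΔQ| = |123 − 118.2| = 4.8.
DWL = ½ · t · |ΔQ| = ½ · 6 · 4.8 = €14.4.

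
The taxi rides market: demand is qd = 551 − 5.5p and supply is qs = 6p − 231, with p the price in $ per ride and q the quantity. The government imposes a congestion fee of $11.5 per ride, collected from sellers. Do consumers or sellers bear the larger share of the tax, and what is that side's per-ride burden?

Before the tax: set 551 − 5.5p = 6p − 231 → p* = $68, q* = 177.
With the tax collected from sellers, supply shifts: qs = 6(p − 11.5) − 231.
Solving gives q = 144 with consumers paying $74 and sellers receiving $62.5 (the $11.5 wedge).
Per-ride burden: consumers $6, sellers $5.5.
Consumers take the larger share because demand is less price-elastic here (demand slope 5.5 vs supply slope 6).
The less price-elastic side of the market bears the larger share of a per-unit tax.

Consumers bear the larger share: $6 per ride.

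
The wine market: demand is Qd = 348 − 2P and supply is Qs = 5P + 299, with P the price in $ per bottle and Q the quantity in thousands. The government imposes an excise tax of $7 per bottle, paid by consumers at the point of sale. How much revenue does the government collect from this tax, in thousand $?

Before the tax: set 348 − 2P = 5P + 299 → P* = $7, Q* = 334.
With the tax collected from consumers, demand (in seller-price terms) shifts: Qd = 348 − 2(P + 7).
New equilibrium: consumers pay $12, sellers receive $5, Q = 324. (Wedge: Pb − Ps = 7.)
Revenue = t · Q = 7 · 324 = $2268.

Tax revenue = $2268 thousand.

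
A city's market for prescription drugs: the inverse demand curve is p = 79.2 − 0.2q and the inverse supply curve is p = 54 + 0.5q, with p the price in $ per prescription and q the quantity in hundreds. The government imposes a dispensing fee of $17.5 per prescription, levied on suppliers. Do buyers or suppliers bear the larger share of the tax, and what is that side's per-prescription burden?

Inverting to q(p) form: qd = 396 − 5p; qs = 2p − 108.
Without the tax, 396 − 5p = 2p − 108 gives 7p = 504, so p* = $72 and q* = 36.
With the tax collected from suppliers, supply shifts: qs = 2(p − 17.5) − 108.
Solving gives q = 11 with buyers paying $77 and suppliers receiving $59.5 (the $17.5 wedge).
Per-prescription burden: buyers $5, suppliers $12.5.
Suppliers take the larger share because supply is less price-elastic here (demand slope 5 vs supply slope 2).

Suppliers bear the larger share: $12.5 per prescription.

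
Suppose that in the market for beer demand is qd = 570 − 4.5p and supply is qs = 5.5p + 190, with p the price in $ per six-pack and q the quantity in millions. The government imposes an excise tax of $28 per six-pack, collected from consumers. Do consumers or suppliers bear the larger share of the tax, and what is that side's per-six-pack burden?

Consumers bear the larger share: $15.4 per six-pack.

Before the tax: set 570 − 4.5p = 5.5p + 190 → p* = $38, q* = 399.
With the tax collected from consumers, demand (in seller-price terms) shifts: qd = 570 − 4.5(p + 28).
New equilibrium: consumers pay $53.4, suppliers receive $25.4, q = 329.7. (Wedge: pb − ps = 28.)
Per-six-pack burden: consumers $15.4, suppliers $12.6.
Consumers take the larger share because demand is less price-elastic here (demand slope 4.5 vs supply slope 5.5).
The less price-elastic side of the market bears the larger share of a per-unit tax.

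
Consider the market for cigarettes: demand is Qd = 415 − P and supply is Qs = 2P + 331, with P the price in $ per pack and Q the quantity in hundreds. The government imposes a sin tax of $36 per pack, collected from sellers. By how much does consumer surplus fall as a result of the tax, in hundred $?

Without the tax, 415 − P = 2P + 331 gives 3P = 84, so P* = $28 and Q* = 387.
With the tax collected from sellers, supply shifts: Qs = 2(P − 36) + 331.
Solving gives Q = 363 with consumers paying $52 and sellers receiving $16 (the $36 wedge).
ΔCS is the trapezoid between Q = 363 and Q = 387 of height $24: ½ · (387 + 363) · 24 = $9000.

Consumer surplus falls by $9000 hundred.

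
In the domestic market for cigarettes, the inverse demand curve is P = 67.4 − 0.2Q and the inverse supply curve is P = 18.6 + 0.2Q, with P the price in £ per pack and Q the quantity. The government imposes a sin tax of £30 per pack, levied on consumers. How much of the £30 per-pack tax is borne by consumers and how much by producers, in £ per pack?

Rewrite in direct form: Qd = 337 − 5P and Qs = 5P − 93.
Before the tax: set 337 − 5P = 5P − 93 → P* = £43, Q* = 122.
With the tax collected from consumers, demand (in seller-price terms) shifts: Qd = 337 − 5(P + 30).
New equilibrium: consumers pay £58, producers receive £28, Q = 47. (Wedge: Pb − Ps = 30.)
Burden on consumers: £15; on producers: £15. (They sum to £30.)
The less price-elastic side of the market bears the larger share of a per-unit tax.

Consumers bear £15 per pack; producers bear £15 per pack.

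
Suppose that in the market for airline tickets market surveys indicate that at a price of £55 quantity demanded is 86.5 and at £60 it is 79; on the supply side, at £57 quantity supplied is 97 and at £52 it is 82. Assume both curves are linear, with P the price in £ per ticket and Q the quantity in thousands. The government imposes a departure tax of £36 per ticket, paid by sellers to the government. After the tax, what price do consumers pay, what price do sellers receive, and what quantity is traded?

Consumers pay £78; sellers receive £42; quantity = 52.

Demand slope: (79 − 86.5)/(60 − 55) = -1.5, so Qd = 169 − 1.5P.
Supply slope: (82 − 97)/(52 − 57) = 3, so Qs = 3P − 74.
Without the tax, 169 − 1.5P = 3P − 74 gives 4.5P = 243, so P* = £54 and Q* = 88.
With the tax collected from sellers, supply shifts: Qs = 3(P − 36) − 74.
New equilibrium: consumers pay £78, sellers receive £42, Q = 52. (Wedge: Pb − Ps = 36.)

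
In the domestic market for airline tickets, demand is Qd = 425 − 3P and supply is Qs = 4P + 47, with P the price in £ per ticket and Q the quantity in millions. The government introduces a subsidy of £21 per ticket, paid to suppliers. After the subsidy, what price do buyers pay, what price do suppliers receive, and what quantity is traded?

Before the subsidy: set 425 − 3P = 4P + 47 → P* = £54, Q* = 263.
With a per-unit subsidy paid to suppliers, each receives P + 21 per unit sold, so supply becomes Qs = 4(P + 21) + 47.
Solving gives Q = 299 with buyers paying £42 and suppliers receiving £63 (the £21 wedge).

Buyers pay £42; suppliers receive £63; quantity = 299.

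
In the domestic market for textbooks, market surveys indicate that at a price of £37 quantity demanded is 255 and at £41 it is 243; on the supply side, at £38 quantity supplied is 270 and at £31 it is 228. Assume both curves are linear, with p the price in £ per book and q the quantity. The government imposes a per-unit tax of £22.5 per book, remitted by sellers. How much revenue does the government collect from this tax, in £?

Demand slope: (243 − 255)/(41 − 37) = -3, so qd = 366 − 3p.
Supply slope: (228 − 270)/(31 − 38) = 6, so qs = 6p + 42.
Without the tax, 366 − 3p = 6p + 42 gives 9p = 324, so p* = £36 and q* = 258.
With the tax collected from sellers, supply shifts: qs = 6(p − 22.5) + 42.
New equilibrium: buyers pay £51, sellers receive £28.5, q = 213. (Wedge: pb − ps = 22.5.)
Revenue = t · Q = 22.5 · 213 = £4792.5.

Tax revenue = £4792.5.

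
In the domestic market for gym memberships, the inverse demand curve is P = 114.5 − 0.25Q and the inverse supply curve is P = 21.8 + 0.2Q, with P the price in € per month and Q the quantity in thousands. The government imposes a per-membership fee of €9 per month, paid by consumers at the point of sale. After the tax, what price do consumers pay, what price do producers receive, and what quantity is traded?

Consumers pay €68; producers receive €59; quantity = 186.

Inverting to Q(P) form: Qd = 458 − 4P; Qs = 5P − 109.
Before the tax: set 458 − 4P = 5P − 109 → P* = €63, Q* = 206.
With the tax collected from consumers, demand (in seller-price terms) shifts: Qd = 458 − 4(P + 9).
New equilibrium: consumers pay €68, producers receive €59, Q = 186. (Wedge: Pb − Ps = 9.)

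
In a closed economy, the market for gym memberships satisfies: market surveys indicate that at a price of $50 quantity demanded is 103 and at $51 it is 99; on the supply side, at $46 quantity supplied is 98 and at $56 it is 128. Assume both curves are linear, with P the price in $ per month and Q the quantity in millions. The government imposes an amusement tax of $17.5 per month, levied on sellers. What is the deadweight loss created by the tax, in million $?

Demand slope: (99 − 103)/(51 − 50) = -4, so Qd = 303 − 4P.
Supply slope: (128 − 98)/(56 − 46) = 3, so Qs = 3P − 40.
Without the tax, 303 − 4P = 3P − 40 gives 7P = 343, so P* = $49 and Q* = 107.
With the tax collected from sellers, supply shifts: Qs = 3(P − 17.5) − 40.
Solving gives Q = 77 with buyers paying $56.5 and sellers receiving $39 (the $17.5 wedge).
Quantity falls by |ΔQ| = |107 − 77| = 30.
DWL = ½ · t · |ΔQ| = ½ · 17.5 · 30 = $262.5.

Deadweight loss = $262.5 million.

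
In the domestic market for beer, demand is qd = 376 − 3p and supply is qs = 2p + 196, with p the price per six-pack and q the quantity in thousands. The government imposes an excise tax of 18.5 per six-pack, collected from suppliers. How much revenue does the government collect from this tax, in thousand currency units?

Tax revenue = 4547.3 thousand.

Without the tax, 376 − 3p = 2p + 196 gives 5p = 180, so p* = 36 and q* = 268.
With the tax collected from suppliers, supply shifts: qs = 2(p − 18.5) + 196.
Solving gives q = 245.8 with consumers paying 43.4 and suppliers receiving 24.9 (the 18.5 wedge).
Revenue = t · Q = 18.5 · 245.8 = 4547.3.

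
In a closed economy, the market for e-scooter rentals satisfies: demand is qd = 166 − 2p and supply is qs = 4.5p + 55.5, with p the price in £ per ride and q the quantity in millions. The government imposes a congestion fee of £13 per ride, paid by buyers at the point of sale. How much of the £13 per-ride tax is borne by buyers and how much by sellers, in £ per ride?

Before the tax: set 166 − 2p = 4.5p + 55.5 → p* = £17, q* = 132.
With the tax collected from buyers, demand (in seller-price terms) shifts: qd = 166 − 2(p + 13).
New equilibrium: buyers pay £26, sellers receive £13, q = 114. (Wedge: pb − ps = 13.)
Burden on buyers: £9; on sellers: £4. (They sum to £13.)

Buyers bear £9 per ride; sellers bear £4 per ride.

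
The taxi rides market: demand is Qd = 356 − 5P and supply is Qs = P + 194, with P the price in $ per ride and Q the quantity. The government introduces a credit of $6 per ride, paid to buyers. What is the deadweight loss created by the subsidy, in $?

Before the subsidy: set 356 − 5P = P + 194 → P* = $27, Q* = 221.
With a per-unit subsidy paid to buyers, each effectively pays P − 6, so demand becomes Qd = 356 − 5(P − 6).
New equilibrium: buyers pay $26, producers receive $32, Q = 226. (Wedge: Pb − Ps = −6.)
Quantity rises by |ΔQ| = |221 − 226| = 5.
DWL = ½ · t · |ΔQ| = ½ · 6 · 5 = $15.

Deadweight loss = $15.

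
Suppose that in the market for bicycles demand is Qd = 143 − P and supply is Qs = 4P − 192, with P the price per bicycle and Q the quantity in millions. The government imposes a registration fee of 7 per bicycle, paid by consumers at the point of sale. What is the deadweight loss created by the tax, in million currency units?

Deadweight loss = 19.6 million.

Without the tax, 143 − P = 4P − 192 gives 5P = 335, so P* = 67 and Q* = 76.
With the tax collected from consumers, demand (in seller-price terms) shifts: Qd = 143 − (P + 7).
New equilibrium: consumers pay 72.6, producers receive 65.6, Q = 70.4. (Wedge: Pb − Ps = 7.)
Quantity falls by |ΔQ| = |76 − 70.4| = 5.6.
DWL = ½ · t · |ΔQ| = ½ · 7 · 5.6 = 19.6.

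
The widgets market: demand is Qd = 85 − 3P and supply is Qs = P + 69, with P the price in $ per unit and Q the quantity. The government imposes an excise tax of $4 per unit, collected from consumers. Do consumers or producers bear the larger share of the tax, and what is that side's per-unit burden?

Producers bear the larger share: $3 per unit.

Without the tax, 85 − 3P = P + 69 gives 4P = 16, so P* = $4 and Q* = 73.
With the tax collected from consumers, demand (in seller-price terms) shifts: Qd = 85 − 3(P + 4).
Solving gives Q = 70 with consumers paying $5 and producers receiving $1 (the $4 wedge).
Per-unit burden: consumers $1, producers $3.
Producers take the larger share because supply is less price-elastic here (demand slope 3 vs supply slope 1).
The less price-elastic side of the market bears the larger share of a per-unit tax.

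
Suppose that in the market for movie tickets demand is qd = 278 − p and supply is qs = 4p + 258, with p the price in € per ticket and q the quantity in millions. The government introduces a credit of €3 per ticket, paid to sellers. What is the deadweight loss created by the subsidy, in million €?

Before the subsidy: set 278 − p = 4p + 258 → p* = €4, q* = 274.
With a per-unit subsidy paid to sellers, each receives p + 3 per unit sold, so supply becomes qs = 4(p + 3) + 258.
New equilibrium: consumers pay €1.6, sellers receive €4.6, q = 276.4. (Wedge: pb − ps = −3.)
Quantity rises by |ΔQ| = |274 − 276.4| = 2.4.
DWL = ½ · t · |ΔQ| = ½ · 3 · 2.4 = €3.6.

Deadweight loss = €3.6 million.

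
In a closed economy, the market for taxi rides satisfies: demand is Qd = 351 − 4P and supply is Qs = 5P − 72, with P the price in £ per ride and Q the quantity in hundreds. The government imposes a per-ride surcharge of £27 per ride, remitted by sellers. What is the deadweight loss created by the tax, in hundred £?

Deadweight loss = £810 hundred.

Before the tax: set 351 − 4P = 5P − 72 → P* = £47, Q* = 163.
With the tax collected from sellers, supply shifts: Qs = 5(P − 27) − 72.
New equilibrium: consumers pay £62, sellers receive £35, Q = 103. (Wedge: Pb − Ps = 27.)
Quantity falls by |ΔQ| = |163 − 103| = 60.
DWL = ½ · t · |ΔQ| = ½ · 27 · 60 = £810.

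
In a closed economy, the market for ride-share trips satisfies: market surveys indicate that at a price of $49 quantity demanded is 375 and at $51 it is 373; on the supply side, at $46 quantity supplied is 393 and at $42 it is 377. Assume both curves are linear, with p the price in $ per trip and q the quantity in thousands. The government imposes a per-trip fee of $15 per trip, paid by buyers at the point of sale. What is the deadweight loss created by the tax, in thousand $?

Demand slope: (373 − 375)/(51 − 49) = -1, so qd = 424 − p.
Supply slope: (377 − 393)/(42 − 46) = 4, so qs = 4p + 209.
Without the tax, 424 − p = 4p + 209 gives 5p = 215, so p* = $43 and q* = 381.
With the tax collected from buyers, demand (in seller-price terms) shifts: qd = 424 − (p + 15).
New equilibrium: buyers pay $55, suppliers receive $40, q = 369. (Wedge: pb − ps = 15.)
Quantity falls by |ΔQ| = |381 − 369| = 12.
DWL = ½ · t · |ΔQ| = ½ · 15 · 12 = $90.

Deadweight loss = $90 thousand.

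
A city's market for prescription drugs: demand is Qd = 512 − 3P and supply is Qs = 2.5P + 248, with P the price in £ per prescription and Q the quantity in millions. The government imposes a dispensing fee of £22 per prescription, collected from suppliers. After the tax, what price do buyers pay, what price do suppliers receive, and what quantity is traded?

Buyers pay £58; suppliers receive £36; quantity = 338.

Without the tax, 512 − 3P = 2.5P + 248 gives 5.5P = 264, so P* = £48 and Q* = 368.
With the tax collected from suppliers, supply shifts: Qs = 2.5(P − 22) + 248.
Solving gives Q = 338 with buyers paying £58 and suppliers receiving £36 (the £22 wedge).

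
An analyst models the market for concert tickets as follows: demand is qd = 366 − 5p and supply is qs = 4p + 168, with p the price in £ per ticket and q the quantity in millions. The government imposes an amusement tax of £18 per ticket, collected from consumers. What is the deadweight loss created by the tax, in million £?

Without the tax, 366 − 5p = 4p + 168 gives 9p = 198, so p* = £22 and q* = 256.
With the tax collected from consumers, demand (in seller-price terms) shifts: qd = 366 − 5(p + 18).
New equilibrium: consumers pay £30, producers receive £12, q = 216. (Wedge: pb − ps = 18.)
Quantity falls by |ΔQ| = |256 − 216| = 40.
DWL = ½ · t · |ΔQ| = ½ · 18 · 40 = £360.

Deadweight loss = £360 million.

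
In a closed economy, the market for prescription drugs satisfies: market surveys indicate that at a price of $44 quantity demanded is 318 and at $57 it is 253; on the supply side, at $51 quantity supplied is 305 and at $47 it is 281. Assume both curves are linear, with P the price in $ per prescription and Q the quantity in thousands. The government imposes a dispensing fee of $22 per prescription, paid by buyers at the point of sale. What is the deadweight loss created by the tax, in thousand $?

Demand slope: (253 − 318)/(57 − 44) = -5, so Qd = 538 − 5P.
Supply slope: (281 − 305)/(47 − 51) = 6, so Qs = 6P − 1.
Before the tax: set 538 − 5P = 6P − 1 → P* = $49, Q* = 293.
With the tax collected from buyers, demand (in seller-price terms) shifts: Qd = 538 − 5(P + 22).
Solving gives Q = 233 with buyers paying $61 and suppliers receiving $39 (the $22 wedge).
Quantity falls by |ΔQ| = |293 − 233| = 60.
DWL = ½ · t · |ΔQ| = ½ · 22 · 60 = $660.

Deadweight loss = $660 thousand.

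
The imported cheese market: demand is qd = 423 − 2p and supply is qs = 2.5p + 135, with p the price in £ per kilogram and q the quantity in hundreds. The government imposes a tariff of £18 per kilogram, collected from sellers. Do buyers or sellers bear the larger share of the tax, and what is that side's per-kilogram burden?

Without the tax, 423 − 2p = 2.5p + 135 gives 4.5p = 288, so p* = £64 and q* = 295.
With the tax collected from sellers, supply shifts: qs = 2.5(p − 18) + 135.
Solving gives q = 275 with buyers paying £74 and sellers receiving £56 (the £18 wedge).
Per-kilogram burden: buyers £10, sellers £8.
Buyers take the larger share because demand is less price-elastic here (demand slope 2 vs supply slope 2.5).

Buyers bear the larger share: £10 per kilogram.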